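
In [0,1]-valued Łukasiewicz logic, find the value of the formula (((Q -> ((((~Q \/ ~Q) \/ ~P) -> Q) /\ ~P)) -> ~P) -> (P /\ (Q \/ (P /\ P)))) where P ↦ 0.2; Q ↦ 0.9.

~Q: Łukasiewicz ¬ gives 1 − 0.9 = 0.1
~Q: Łukasiewicz ¬ gives 1 − 0.9 = 0.1
(~Q \/ ~Q) = max(0.1, 0.1) = 0.1
~P: Łukasiewicz ¬ gives 1 − 0.2 = 0.8
((~Q \/ ~Q) \/ ~P) = max(0.1, 0.8) = 0.8
(((~Q \/ ~Q) \/ ~P) -> Q): min(1, 1 − 0.8 + 0.9) = 1
~P: Łukasiewicz ¬ gives 1 − 0.2 = 0.8
((((~Q \/ ~Q) \/ ~P) -> Q) /\ ~P) = min(1, 0.8) = 0.8
(Q -> ((((~Q \/ ~Q) \/ ~P) -> Q) /\ ~P)): min(1, 1 − 0.9 + 0.8) = 0.9
~P: Łukasiewicz ¬ gives 1 − 0.2 = 0.8
((Q -> ((((~Q \/ ~Q) \/ ~P) -> Q) /\ ~P)) -> ~P): min(1, 1 − 0.9 + 0.8) = 0.9
(P /\ P) = min(0.2, 0.2) = 0.2
(Q \/ (P /\ P)) = max(0.9, 0.2) = 0.9
(P /\ (Q \/ (P /\ P))) = min(0.2, 0.9) = 0.2
(((Q -> ((((~Q \/ ~Q) \/ ~P) -> Q) /\ ~P)) -> ~P) -> (P /\ (Q \/ (P /\ P)))): min(1, 1 − 0.9 + 0.2) = 0.3

0.30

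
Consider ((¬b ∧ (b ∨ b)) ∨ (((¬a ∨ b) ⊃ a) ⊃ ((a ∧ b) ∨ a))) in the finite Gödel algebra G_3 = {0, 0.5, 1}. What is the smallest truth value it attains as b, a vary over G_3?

0.50

The minimum is attained at b = 0, a = 0.5:
  ¬b: Gödel ¬ of 0 = 1 (operand is 0)
  (b ∨ b) = max(0, 0) = 0
  (¬b ∧ (b ∨ b)) = min(1, 0) = 0
  ¬a: Gödel ¬ of 0.5 = 0 (operand ≠ 0)
  (¬a ∨ b) = max(0, 0) = 0
  ((¬a ∨ b) ⊃ a): 0 ≤ 0.5, so result = 1
  (a ∧ b) = min(0.5, 0) = 0
  ((a ∧ b) ∨ a) = max(0, 0.5) = 0.5
  (((¬a ∨ b) ⊃ a) ⊃ ((a ∧ b) ∨ a)): 1 > 0.5, so result = 0.5
  ((¬b ∧ (b ∨ b)) ∨ (((¬a ∨ b) ⊃ a) ⊃ ((a ∧ b) ∨ a))) = max(0, 0.5) = 0.5
Checking all 9 assignments confirms none give a value below 0.50.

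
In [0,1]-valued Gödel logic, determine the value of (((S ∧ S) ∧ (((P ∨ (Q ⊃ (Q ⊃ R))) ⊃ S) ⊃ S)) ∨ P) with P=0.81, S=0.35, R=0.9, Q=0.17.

(S ∧ S) = min(0.35, 0.35) = 0.35
(Q ⊃ R): 0.17 ≤ 0.9, so result = 1
(Q ⊃ (Q ⊃ R)): 0.17 ≤ 1, so result = 1
(P ∨ (Q ⊃ (Q ⊃ R))) = max(0.81, 1) = 1
((P ∨ (Q ⊃ (Q ⊃ R))) ⊃ S): 1 > 0.35, so result = 0.35
(((P ∨ (Q ⊃ (Q ⊃ R))) ⊃ S) ⊃ S): 0.35 ≤ 0.35, so result = 1
((S ∧ S) ∧ (((P ∨ (Q ⊃ (Q ⊃ R))) ⊃ S) ⊃ S)) = min(0.35, 1) = 0.35
(((S ∧ S) ∧ (((P ∨ (Q ⊃ (Q ⊃ R))) ⊃ S) ⊃ S)) ∨ P) = max(0.35, 0.81) = 0.81

0.81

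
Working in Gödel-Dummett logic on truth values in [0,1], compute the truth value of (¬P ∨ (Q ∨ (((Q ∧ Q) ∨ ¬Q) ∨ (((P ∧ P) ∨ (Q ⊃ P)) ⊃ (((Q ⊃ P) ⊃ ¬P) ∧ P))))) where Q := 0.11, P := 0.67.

0.11

¬P: Gödel ¬ of 0.67 = 0 (operand ≠ 0)
(Q ∧ Q) = min(0.11, 0.11) = 0.11
¬Q: Gödel ¬ of 0.11 = 0 (operand ≠ 0)
((Q ∧ Q) ∨ ¬Q) = max(0.11, 0) = 0.11
(P ∧ P) = min(0.67, 0.67) = 0.67
(Q ⊃ P): 0.11 ≤ 0.67, so result = 1
((P ∧ P) ∨ (Q ⊃ P)) = max(0.67, 1) = 1
(Q ⊃ P): 0.11 ≤ 0.67, so result = 1
¬P: Gödel ¬ of 0.67 = 0 (operand ≠ 0)
((Q ⊃ P) ⊃ ¬P): 1 > 0, so result = 0
(((Q ⊃ P) ⊃ ¬P) ∧ P) = min(0, 0.67) = 0
(((P ∧ P) ∨ (Q ⊃ P)) ⊃ (((Q ⊃ P) ⊃ ¬P) ∧ P)): 1 > 0, so result = 0
(((Q ∧ Q) ∨ ¬Q) ∨ (((P ∧ P) ∨ (Q ⊃ P)) ⊃ (((Q ⊃ P) ⊃ ¬P) ∧ P))) = max(0.11, 0) = 0.11
(Q ∨ (((Q ∧ Q) ∨ ¬Q) ∨ (((P ∧ P) ∨ (Q ⊃ P)) ⊃ (((Q ⊃ P) ⊃ ¬P) ∧ P)))) = max(0.11, 0.11) = 0.11
(¬P ∨ (Q ∨ (((Q ∧ Q) ∨ ¬Q) ∨ (((P ∧ P) ∨ (Q ⊃ P)) ⊃ (((Q ⊃ P) ⊃ ¬P) ∧ P))))) = max(0, 0.11) = 0.11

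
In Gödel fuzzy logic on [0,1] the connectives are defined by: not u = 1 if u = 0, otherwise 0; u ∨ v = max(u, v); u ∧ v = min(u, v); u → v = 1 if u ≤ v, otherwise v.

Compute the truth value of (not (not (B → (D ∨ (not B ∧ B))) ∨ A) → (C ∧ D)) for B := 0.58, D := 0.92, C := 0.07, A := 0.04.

not B: Gödel ¬ of 0.58 = 0 (operand ≠ 0)
(not B ∧ B) = min(0, 0.58) = 0
(D ∨ (not B ∧ B)) = max(0.92, 0) = 0.92
(B → (D ∨ (not B ∧ B))): 0.58 ≤ 0.92, so result = 1
not (B → (D ∨ (not B ∧ B))): Gödel ¬ of 1 = 0 (operand ≠ 0)
(not (B → (D ∨ (not B ∧ B))) ∨ A) = max(0, 0.04) = 0.04
not (not (B → (D ∨ (not B ∧ B))) ∨ A): Gödel ¬ of 0.04 = 0 (operand ≠ 0)
(C ∧ D) = min(0.07, 0.92) = 0.07
(not (not (B → (D ∨ (not B ∧ B))) ∨ A) → (C ∧ D)): 0 ≤ 0.07, so result = 1

1.00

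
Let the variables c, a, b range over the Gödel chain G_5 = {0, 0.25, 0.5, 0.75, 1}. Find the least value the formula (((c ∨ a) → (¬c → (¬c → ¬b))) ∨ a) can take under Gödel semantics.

The minimum is attained at c = 0, a = 0.25, b = 0.25:
  (c ∨ a) = max(0, 0.25) = 0.25
  ¬c: Gödel ¬ of 0 = 1 (operand is 0)
  ¬c: Gödel ¬ of 0 = 1 (operand is 0)
  ¬b: Gödel ¬ of 0.25 = 0 (operand ≠ 0)
  (¬c → ¬b): 1 > 0, so result = 0
  (¬c → (¬c → ¬b)): 1 > 0, so result = 0
  ((c ∨ a) → (¬c → (¬c → ¬b))): 0.25 > 0, so result = 0
  (((c ∨ a) → (¬c → (¬c → ¬b))) ∨ a) = max(0, 0.25) = 0.25
Checking all 125 assignments confirms none give a value below 0.25.

0.25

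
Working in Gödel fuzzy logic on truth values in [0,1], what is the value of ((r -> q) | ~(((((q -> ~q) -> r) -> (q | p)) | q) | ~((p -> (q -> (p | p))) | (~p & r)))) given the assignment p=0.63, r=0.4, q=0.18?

0.18

(r -> q): 0.4 > 0.18, so result = 0.18
~q: Gödel ¬ of 0.18 = 0 (operand ≠ 0)
(q -> ~q): 0.18 > 0, so result = 0
((q -> ~q) -> r): 0 ≤ 0.4, so result = 1
(q | p) = max(0.18, 0.63) = 0.63
(((q -> ~q) -> r) -> (q | p)): 1 > 0.63, so result = 0.63
((((q -> ~q) -> r) -> (q | p)) | q) = max(0.63, 0.18) = 0.63
(p | p) = max(0.63, 0.63) = 0.63
(q -> (p | p)): 0.18 ≤ 0.63, so result = 1
(p -> (q -> (p | p))): 0.63 ≤ 1, so result = 1
~p: Gödel ¬ of 0.63 = 0 (operand ≠ 0)
(~p & r) = min(0, 0.4) = 0
((p -> (q -> (p | p))) | (~p & r)) = max(1, 0) = 1
~((p -> (q -> (p | p))) | (~p & r)): Gödel ¬ of 1 = 0 (operand ≠ 0)
(((((q -> ~q) -> r) -> (q | p)) | q) | ~((p -> (q -> (p | p))) | (~p & r))) = max(0.63, 0) = 0.63
~(((((q -> ~q) -> r) -> (q | p)) | q) | ~((p -> (q -> (p | p))) | (~p & r))): Gödel ¬ of 0.63 = 0 (operand ≠ 0)
((r -> q) | ~(((((q -> ~q) -> r) -> (q | p)) | q) | ~((p -> (q -> (p | p))) | (~p & r)))) = max(0.18, 0) = 0.18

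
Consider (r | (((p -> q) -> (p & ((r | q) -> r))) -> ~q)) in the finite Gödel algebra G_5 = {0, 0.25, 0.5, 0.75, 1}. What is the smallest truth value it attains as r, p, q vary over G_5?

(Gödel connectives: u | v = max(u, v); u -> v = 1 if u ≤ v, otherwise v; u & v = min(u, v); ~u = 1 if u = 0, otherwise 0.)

The minimum is attained at r = 0.25, p = 0.25, q = 0.25:
  (p -> q): 0.25 ≤ 0.25, so result = 1
  (r | q) = max(0.25, 0.25) = 0.25
  ((r | q) -> r): 0.25 ≤ 0.25, so result = 1
  (p & ((r | q) -> r)) = min(0.25, 1) = 0.25
  ((p -> q) -> (p & ((r | q) -> r))): 1 > 0.25, so result = 0.25
  ~q: Gödel ¬ of 0.25 = 0 (operand ≠ 0)
  (((p -> q) -> (p & ((r | q) -> r))) -> ~q): 0.25 > 0, so result = 0
  (r | (((p -> q) -> (p & ((r | q) -> r))) -> ~q)) = max(0.25, 0) = 0.25
Checking all 125 assignments confirms none give a value below 0.25.

0.25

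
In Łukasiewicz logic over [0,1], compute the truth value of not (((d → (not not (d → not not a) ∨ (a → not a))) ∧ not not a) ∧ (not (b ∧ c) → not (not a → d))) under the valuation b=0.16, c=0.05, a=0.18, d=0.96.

0.95

not a: Łukasiewicz ¬ gives 1 − 0.18 = 0.82
not not a: Łukasiewicz ¬ gives 1 − 0.82 = 0.18
(d → not not a): min(1, 1 − 0.96 + 0.18) = 0.22
not (d → not not a): Łukasiewicz ¬ gives 1 − 0.22 = 0.78
not not (d → not not a): Łukasiewicz ¬ gives 1 − 0.78 = 0.22
not a: Łukasiewicz ¬ gives 1 − 0.18 = 0.82
(a → not a): min(1, 1 − 0.18 + 0.82) = 1
(not not (d → not not a) ∨ (a → not a)) = max(0.22, 1) = 1
(d → (not not (d → not not a) ∨ (a → not a))): min(1, 1 − 0.96 + 1) = 1
not a: Łukasiewicz ¬ gives 1 − 0.18 = 0.82
not not a: Łukasiewicz ¬ gives 1 − 0.82 = 0.18
((d → (not not (d → not not a) ∨ (a → not a))) ∧ not not a) = min(1, 0.18) = 0.18
(b ∧ c) = min(0.16, 0.05) = 0.05
not (b ∧ c): Łukasiewicz ¬ gives 1 − 0.05 = 0.95
not a: Łukasiewicz ¬ gives 1 − 0.18 = 0.82
(not a → d): min(1, 1 − 0.82 + 0.96) = 1
not (not a → d): Łukasiewicz ¬ gives 1 − 1 = 0
(not (b ∧ c) → not (not a → d)): min(1, 1 − 0.95 + 0) = 0.05
(((d → (not not (d → not not a) ∨ (a → not a))) ∧ not not a) ∧ (not (b ∧ c) → not (not a → d))) = min(0.18, 0.05) = 0.05
not (((d → (not not (d → not not a) ∨ (a → not a))) ∧ not not a) ∧ (not (b ∧ c) → not (not a → d))): Łukasiewicz ¬ gives 1 − 0.05 = 0.95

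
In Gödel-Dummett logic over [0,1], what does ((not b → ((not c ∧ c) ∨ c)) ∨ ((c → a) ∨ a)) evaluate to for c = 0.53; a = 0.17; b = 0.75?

not b: Gödel ¬ of 0.75 = 0 (operand ≠ 0)
not c: Gödel ¬ of 0.53 = 0 (operand ≠ 0)
(not c ∧ c) = min(0, 0.53) = 0
((not c ∧ c) ∨ c) = max(0, 0.53) = 0.53
(not b → ((not c ∧ c) ∨ c)): 0 ≤ 0.53, so result = 1
(c → a): 0.53 > 0.17, so result = 0.17
((c → a) ∨ a) = max(0.17, 0.17) = 0.17
((not b → ((not c ∧ c) ∨ c)) ∨ ((c → a) ∨ a)) = max(1, 0.17) = 1

1.00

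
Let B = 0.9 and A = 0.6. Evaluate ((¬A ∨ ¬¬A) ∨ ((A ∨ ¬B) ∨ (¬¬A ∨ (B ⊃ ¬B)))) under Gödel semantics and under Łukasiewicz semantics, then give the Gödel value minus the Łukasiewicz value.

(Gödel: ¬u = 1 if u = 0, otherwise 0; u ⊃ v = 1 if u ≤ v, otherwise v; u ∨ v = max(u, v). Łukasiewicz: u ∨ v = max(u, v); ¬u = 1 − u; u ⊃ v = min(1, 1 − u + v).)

0.40

Gödel evaluation:
  ¬A: Gödel ¬ of 0.6 = 0 (operand ≠ 0)
  ¬A: Gödel ¬ of 0.6 = 0 (operand ≠ 0)
  ¬¬A: Gödel ¬ of 0 = 1 (operand is 0)
  (¬A ∨ ¬¬A) = max(0, 1) = 1
  ¬B: Gödel ¬ of 0.9 = 0 (operand ≠ 0)
  (A ∨ ¬B) = max(0.6, 0) = 0.6
  ¬A: Gödel ¬ of 0.6 = 0 (operand ≠ 0)
  ¬¬A: Gödel ¬ of 0 = 1 (operand is 0)
  ¬B: Gödel ¬ of 0.9 = 0 (operand ≠ 0)
  (B ⊃ ¬B): 0.9 > 0, so result = 0
  (¬¬A ∨ (B ⊃ ¬B)) = max(1, 0) = 1
  ((A ∨ ¬B) ∨ (¬¬A ∨ (B ⊃ ¬B))) = max(0.6, 1) = 1
  ((¬A ∨ ¬¬A) ∨ ((A ∨ ¬B) ∨ (¬¬A ∨ (B ⊃ ¬B)))) = max(1, 1) = 1
  Gödel value = 1
Łukasiewicz evaluation:
  ¬A: Łukasiewicz ¬ gives 1 − 0.6 = 0.4
  ¬A: Łukasiewicz ¬ gives 1 − 0.6 = 0.4
  ¬¬A: Łukasiewicz ¬ gives 1 − 0.4 = 0.6
  (¬A ∨ ¬¬A) = max(0.4, 0.6) = 0.6
  ¬B: Łukasiewicz ¬ gives 1 − 0.9 = 0.1
  (A ∨ ¬B) = max(0.6, 0.1) = 0.6
  ¬A: Łukasiewicz ¬ gives 1 − 0.6 = 0.4
  ¬¬A: Łukasiewicz ¬ gives 1 − 0.4 = 0.6
  ¬B: Łukasiewicz ¬ gives 1 − 0.9 = 0.1
  (B ⊃ ¬B): min(1, 1 − 0.9 + 0.1) = 0.2
  (¬¬A ∨ (B ⊃ ¬B)) = max(0.6, 0.2) = 0.6
  ((A ∨ ¬B) ∨ (¬¬A ∨ (B ⊃ ¬B))) = max(0.6, 0.6) = 0.6
  ((¬A ∨ ¬¬A) ∨ ((A ∨ ¬B) ∨ (¬¬A ∨ (B ⊃ ¬B)))) = max(0.6, 0.6) = 0.6
  Łukasiewicz value = 0.6
Difference: 1 − 0.6 = 0.40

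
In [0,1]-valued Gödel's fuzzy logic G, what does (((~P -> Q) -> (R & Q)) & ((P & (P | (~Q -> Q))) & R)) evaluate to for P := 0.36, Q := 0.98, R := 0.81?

~P: Gödel ¬ of 0.36 = 0 (operand ≠ 0)
(~P -> Q): 0 ≤ 0.98, so result = 1
(R & Q) = min(0.81, 0.98) = 0.81
((~P -> Q) -> (R & Q)): 1 > 0.81, so result = 0.81
~Q: Gödel ¬ of 0.98 = 0 (operand ≠ 0)
(~Q -> Q): 0 ≤ 0.98, so result = 1
(P | (~Q -> Q)) = max(0.36, 1) = 1
(P & (P | (~Q -> Q))) = min(0.36, 1) = 0.36
((P & (P | (~Q -> Q))) & R) = min(0.36, 0.81) = 0.36
(((~P -> Q) -> (R & Q)) & ((P & (P | (~Q -> Q))) & R)) = min(0.81, 0.36) = 0.36

0.36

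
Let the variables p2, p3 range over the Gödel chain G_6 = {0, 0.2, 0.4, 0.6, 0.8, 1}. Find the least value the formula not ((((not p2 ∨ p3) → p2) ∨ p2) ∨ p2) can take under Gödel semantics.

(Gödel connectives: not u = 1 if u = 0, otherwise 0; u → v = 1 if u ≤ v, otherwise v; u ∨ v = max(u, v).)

The minimum is attained at p2 = 0.2, p3 = 0:
  not p2: Gödel ¬ of 0.2 = 0 (operand ≠ 0)
  (not p2 ∨ p3) = max(0, 0) = 0
  ((not p2 ∨ p3) → p2): 0 ≤ 0.2, so result = 1
  (((not p2 ∨ p3) → p2) ∨ p2) = max(1, 0.2) = 1
  ((((not p2 ∨ p3) → p2) ∨ p2) ∨ p2) = max(1, 0.2) = 1
  not ((((not p2 ∨ p3) → p2) ∨ p2) ∨ p2): Gödel ¬ of 1 = 0 (operand ≠ 0)
Checking all 36 assignments confirms none give a value below 0.00.

0.00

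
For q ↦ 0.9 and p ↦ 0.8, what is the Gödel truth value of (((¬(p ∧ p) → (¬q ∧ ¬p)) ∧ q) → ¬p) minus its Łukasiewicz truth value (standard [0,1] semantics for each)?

Gödel evaluation:
  (p ∧ p) = min(0.8, 0.8) = 0.8
  ¬(p ∧ p): Gödel ¬ of 0.8 = 0 (operand ≠ 0)
  ¬q: Gödel ¬ of 0.9 = 0 (operand ≠ 0)
  ¬p: Gödel ¬ of 0.8 = 0 (operand ≠ 0)
  (¬q ∧ ¬p) = min(0, 0) = 0
  (¬(p ∧ p) → (¬q ∧ ¬p)): 0 ≤ 0, so result = 1
  ((¬(p ∧ p) → (¬q ∧ ¬p)) ∧ q) = min(1, 0.9) = 0.9
  ¬p: Gödel ¬ of 0.8 = 0 (operand ≠ 0)
  (((¬(p ∧ p) → (¬q ∧ ¬p)) ∧ q) → ¬p): 0.9 > 0, so result = 0
  Gödel value = 0
Łukasiewicz evaluation:
  (p ∧ p) = min(0.8, 0.8) = 0.8
  ¬(p ∧ p): Łukasiewicz ¬ gives 1 − 0.8 = 0.2
  ¬q: Łukasiewicz ¬ gives 1 − 0.9 = 0.1
  ¬p: Łukasiewicz ¬ gives 1 − 0.8 = 0.2
  (¬q ∧ ¬p) = min(0.1, 0.2) = 0.1
  (¬(p ∧ p) → (¬q ∧ ¬p)): min(1, 1 − 0.2 + 0.1) = 0.9
  ((¬(p ∧ p) → (¬q ∧ ¬p)) ∧ q) = min(0.9, 0.9) = 0.9
  ¬p: Łukasiewicz ¬ gives 1 − 0.8 = 0.2
  (((¬(p ∧ p) → (¬q ∧ ¬p)) ∧ q) → ¬p): min(1, 1 − 0.9 + 0.2) = 0.3
  Łukasiewicz value = 0.3
Difference: 0 − 0.3 = -0.30

-0.30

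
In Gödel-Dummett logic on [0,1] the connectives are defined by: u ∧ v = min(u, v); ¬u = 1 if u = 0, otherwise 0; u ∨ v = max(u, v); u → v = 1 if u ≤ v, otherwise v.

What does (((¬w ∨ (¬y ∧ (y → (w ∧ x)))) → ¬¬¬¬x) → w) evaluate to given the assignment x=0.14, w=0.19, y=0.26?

0.19

¬w: Gödel ¬ of 0.19 = 0 (operand ≠ 0)
¬y: Gödel ¬ of 0.26 = 0 (operand ≠ 0)
(w ∧ x) = min(0.19, 0.14) = 0.14
(y → (w ∧ x)): 0.26 > 0.14, so result = 0.14
(¬y ∧ (y → (w ∧ x))) = min(0, 0.14) = 0
(¬w ∨ (¬y ∧ (y → (w ∧ x)))) = max(0, 0) = 0
¬x: Gödel ¬ of 0.14 = 0 (operand ≠ 0)
¬¬x: Gödel ¬ of 0 = 1 (operand is 0)
¬¬¬x: Gödel ¬ of 1 = 0 (operand ≠ 0)
¬¬¬¬x: Gödel ¬ of 0 = 1 (operand is 0)
((¬w ∨ (¬y ∧ (y → (w ∧ x)))) → ¬¬¬¬x): 0 ≤ 1, so result = 1
(((¬w ∨ (¬y ∧ (y → (w ∧ x)))) → ¬¬¬¬x) → w): 1 > 0.19, so result = 0.19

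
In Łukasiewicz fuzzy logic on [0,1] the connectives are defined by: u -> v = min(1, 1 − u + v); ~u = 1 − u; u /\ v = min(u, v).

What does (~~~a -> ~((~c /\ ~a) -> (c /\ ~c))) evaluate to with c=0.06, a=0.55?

0.94

~a: Łukasiewicz ¬ gives 1 − 0.55 = 0.45
~~a: Łukasiewicz ¬ gives 1 − 0.45 = 0.55
~~~a: Łukasiewicz ¬ gives 1 − 0.55 = 0.45
~c: Łukasiewicz ¬ gives 1 − 0.06 = 0.94
~a: Łukasiewicz ¬ gives 1 − 0.55 = 0.45
(~c /\ ~a) = min(0.94, 0.45) = 0.45
~c: Łukasiewicz ¬ gives 1 − 0.06 = 0.94
(c /\ ~c) = min(0.06, 0.94) = 0.06
((~c /\ ~a) -> (c /\ ~c)): min(1, 1 − 0.45 + 0.06) = 0.61
~((~c /\ ~a) -> (c /\ ~c)): Łukasiewicz ¬ gives 1 − 0.61 = 0.39
(~~~a -> ~((~c /\ ~a) -> (c /\ ~c))): min(1, 1 − 0.45 + 0.39) = 0.94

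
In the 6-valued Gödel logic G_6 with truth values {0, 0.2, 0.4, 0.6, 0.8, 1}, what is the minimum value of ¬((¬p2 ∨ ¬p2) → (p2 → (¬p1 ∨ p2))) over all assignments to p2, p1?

The minimum is attained at p2 = 0, p1 = 0:
  ¬p2: Gödel ¬ of 0 = 1 (operand is 0)
  ¬p2: Gödel ¬ of 0 = 1 (operand is 0)
  (¬p2 ∨ ¬p2) = max(1, 1) = 1
  ¬p1: Gödel ¬ of 0 = 1 (operand is 0)
  (¬p1 ∨ p2) = max(1, 0) = 1
  (p2 → (¬p1 ∨ p2)): 0 ≤ 1, so result = 1
  ((¬p2 ∨ ¬p2) → (p2 → (¬p1 ∨ p2))): 1 ≤ 1, so result = 1
  ¬((¬p2 ∨ ¬p2) → (p2 → (¬p1 ∨ p2))): Gödel ¬ of 1 = 0 (operand ≠ 0)
Checking all 36 assignments confirms none give a value below 0.00.

0.00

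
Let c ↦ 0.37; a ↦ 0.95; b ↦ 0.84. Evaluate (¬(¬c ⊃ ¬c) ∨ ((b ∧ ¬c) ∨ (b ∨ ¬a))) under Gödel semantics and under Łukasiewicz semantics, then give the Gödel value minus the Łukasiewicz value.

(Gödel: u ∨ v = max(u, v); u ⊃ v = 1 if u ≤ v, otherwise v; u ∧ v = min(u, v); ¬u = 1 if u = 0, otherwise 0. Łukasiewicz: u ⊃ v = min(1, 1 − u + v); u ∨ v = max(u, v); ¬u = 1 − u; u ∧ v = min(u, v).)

Gödel evaluation:
  ¬c: Gödel ¬ of 0.37 = 0 (operand ≠ 0)
  ¬c: Gödel ¬ of 0.37 = 0 (operand ≠ 0)
  (¬c ⊃ ¬c): 0 ≤ 0, so result = 1
  ¬(¬c ⊃ ¬c): Gödel ¬ of 1 = 0 (operand ≠ 0)
  ¬c: Gödel ¬ of 0.37 = 0 (operand ≠ 0)
  (b ∧ ¬c) = min(0.84, 0) = 0
  ¬a: Gödel ¬ of 0.95 = 0 (operand ≠ 0)
  (b ∨ ¬a) = max(0.84, 0) = 0.84
  ((b ∧ ¬c) ∨ (b ∨ ¬a)) = max(0, 0.84) = 0.84
  (¬(¬c ⊃ ¬c) ∨ ((b ∧ ¬c) ∨ (b ∨ ¬a))) = max(0, 0.84) = 0.84
  Gödel value = 0.84
Łukasiewicz evaluation:
  ¬c: Łukasiewicz ¬ gives 1 − 0.37 = 0.63
  ¬c: Łukasiewicz ¬ gives 1 − 0.37 = 0.63
  (¬c ⊃ ¬c): min(1, 1 − 0.63 + 0.63) = 1
  ¬(¬c ⊃ ¬c): Łukasiewicz ¬ gives 1 − 1 = 0
  ¬c: Łukasiewicz ¬ gives 1 − 0.37 = 0.63
  (b ∧ ¬c) = min(0.84, 0.63) = 0.63
  ¬a: Łukasiewicz ¬ gives 1 − 0.95 = 0.05
  (b ∨ ¬a) = max(0.84, 0.05) = 0.84
  ((b ∧ ¬c) ∨ (b ∨ ¬a)) = max(0.63, 0.84) = 0.84
  (¬(¬c ⊃ ¬c) ∨ ((b ∧ ¬c) ∨ (b ∨ ¬a))) = max(0, 0.84) = 0.84
  Łukasiewicz value = 0.84
Difference: 0.84 − 0.84 = 0.00

0.00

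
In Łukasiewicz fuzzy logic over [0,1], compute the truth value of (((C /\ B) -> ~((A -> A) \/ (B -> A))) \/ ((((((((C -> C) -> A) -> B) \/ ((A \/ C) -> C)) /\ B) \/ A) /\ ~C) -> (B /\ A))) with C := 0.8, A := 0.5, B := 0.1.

(C /\ B) = min(0.8, 0.1) = 0.1
(A -> A): min(1, 1 − 0.5 + 0.5) = 1
(B -> A): min(1, 1 − 0.1 + 0.5) = 1
((A -> A) \/ (B -> A)) = max(1, 1) = 1
~((A -> A) \/ (B -> A)): Łukasiewicz ¬ gives 1 − 1 = 0
((C /\ B) -> ~((A -> A) \/ (B -> A))): min(1, 1 − 0.1 + 0) = 0.9
(C -> C): min(1, 1 − 0.8 + 0.8) = 1
((C -> C) -> A): min(1, 1 − 1 + 0.5) = 0.5
(((C -> C) -> A) -> B): min(1, 1 − 0.5 + 0.1) = 0.6
(A \/ C) = max(0.5, 0.8) = 0.8
((A \/ C) -> C): min(1, 1 − 0.8 + 0.8) = 1
((((C -> C) -> A) -> B) \/ ((A \/ C) -> C)) = max(0.6, 1) = 1
(((((C -> C) -> A) -> B) \/ ((A \/ C) -> C)) /\ B) = min(1, 0.1) = 0.1
((((((C -> C) -> A) -> B) \/ ((A \/ C) -> C)) /\ B) \/ A) = max(0.1, 0.5) = 0.5
~C: Łukasiewicz ¬ gives 1 − 0.8 = 0.2
(((((((C -> C) -> A) -> B) \/ ((A \/ C) -> C)) /\ B) \/ A) /\ ~C) = min(0.5, 0.2) = 0.2
(B /\ A) = min(0.1, 0.5) = 0.1
((((((((C -> C) -> A) -> B) \/ ((A \/ C) -> C)) /\ B) \/ A) /\ ~C) -> (B /\ A)): min(1, 1 − 0.2 + 0.1) = 0.9
(((C /\ B) -> ~((A -> A) \/ (B -> A))) \/ ((((((((C -> C) -> A) -> B) \/ ((A \/ C) -> C)) /\ B) \/ A) /\ ~C) -> (B /\ A))) = max(0.9, 0.9) = 0.9

0.90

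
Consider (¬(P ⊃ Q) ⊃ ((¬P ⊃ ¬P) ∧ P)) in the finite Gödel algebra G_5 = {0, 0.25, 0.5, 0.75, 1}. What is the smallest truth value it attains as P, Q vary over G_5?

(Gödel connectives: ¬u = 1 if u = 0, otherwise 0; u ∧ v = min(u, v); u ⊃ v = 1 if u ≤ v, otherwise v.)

The minimum is attained at P = 0.25, Q = 0:
  (P ⊃ Q): 0.25 > 0, so result = 0
  ¬(P ⊃ Q): Gödel ¬ of 0 = 1 (operand is 0)
  ¬P: Gödel ¬ of 0.25 = 0 (operand ≠ 0)
  ¬P: Gödel ¬ of 0.25 = 0 (operand ≠ 0)
  (¬P ⊃ ¬P): 0 ≤ 0, so result = 1
  ((¬P ⊃ ¬P) ∧ P) = min(1, 0.25) = 0.25
  (¬(P ⊃ Q) ⊃ ((¬P ⊃ ¬P) ∧ P)): 1 > 0.25, so result = 0.25
Checking all 25 assignments confirms none give a value below 0.25.

0.25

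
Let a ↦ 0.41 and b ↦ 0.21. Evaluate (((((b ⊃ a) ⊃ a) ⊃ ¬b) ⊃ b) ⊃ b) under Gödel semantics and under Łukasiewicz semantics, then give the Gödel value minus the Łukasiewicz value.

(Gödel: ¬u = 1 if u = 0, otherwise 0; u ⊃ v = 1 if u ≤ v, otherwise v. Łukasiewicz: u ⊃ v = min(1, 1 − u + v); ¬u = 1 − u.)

Gödel evaluation:
  (b ⊃ a): 0.21 ≤ 0.41, so result = 1
  ((b ⊃ a) ⊃ a): 1 > 0.41, so result = 0.41
  ¬b: Gödel ¬ of 0.21 = 0 (operand ≠ 0)
  (((b ⊃ a) ⊃ a) ⊃ ¬b): 0.41 > 0, so result = 0
  ((((b ⊃ a) ⊃ a) ⊃ ¬b) ⊃ b): 0 ≤ 0.21, so result = 1
  (((((b ⊃ a) ⊃ a) ⊃ ¬b) ⊃ b) ⊃ b): 1 > 0.21, so result = 0.21
  Gödel value = 0.21
Łukasiewicz evaluation:
  (b ⊃ a): min(1, 1 − 0.21 + 0.41) = 1
  ((b ⊃ a) ⊃ a): min(1, 1 − 1 + 0.41) = 0.41
  ¬b: Łukasiewicz ¬ gives 1 − 0.21 = 0.79
  (((b ⊃ a) ⊃ a) ⊃ ¬b): min(1, 1 − 0.41 + 0.79) = 1
  ((((b ⊃ a) ⊃ a) ⊃ ¬b) ⊃ b): min(1, 1 − 1 + 0.21) = 0.21
  (((((b ⊃ a) ⊃ a) ⊃ ¬b) ⊃ b) ⊃ b): min(1, 1 − 0.21 + 0.21) = 1
  Łukasiewicz value = 1
Difference: 0.21 − 1 = -0.79

-0.79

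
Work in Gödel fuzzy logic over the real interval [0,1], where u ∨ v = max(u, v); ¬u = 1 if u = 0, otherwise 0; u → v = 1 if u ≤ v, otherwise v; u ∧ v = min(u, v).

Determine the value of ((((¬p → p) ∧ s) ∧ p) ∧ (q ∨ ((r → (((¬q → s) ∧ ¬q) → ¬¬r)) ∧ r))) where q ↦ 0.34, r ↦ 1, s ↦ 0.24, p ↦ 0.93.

0.24

¬p: Gödel ¬ of 0.93 = 0 (operand ≠ 0)
(¬p → p): 0 ≤ 0.93, so result = 1
((¬p → p) ∧ s) = min(1, 0.24) = 0.24
(((¬p → p) ∧ s) ∧ p) = min(0.24, 0.93) = 0.24
¬q: Gödel ¬ of 0.34 = 0 (operand ≠ 0)
(¬q → s): 0 ≤ 0.24, so result = 1
¬q: Gödel ¬ of 0.34 = 0 (operand ≠ 0)
((¬q → s) ∧ ¬q) = min(1, 0) = 0
¬r: Gödel ¬ of 1 = 0 (operand ≠ 0)
¬¬r: Gödel ¬ of 0 = 1 (operand is 0)
(((¬q → s) ∧ ¬q) → ¬¬r): 0 ≤ 1, so result = 1
(r → (((¬q → s) ∧ ¬q) → ¬¬r)): 1 ≤ 1, so result = 1
((r → (((¬q → s) ∧ ¬q) → ¬¬r)) ∧ r) = min(1, 1) = 1
(q ∨ ((r → (((¬q → s) ∧ ¬q) → ¬¬r)) ∧ r)) = max(0.34, 1) = 1
((((¬p → p) ∧ s) ∧ p) ∧ (q ∨ ((r → (((¬q → s) ∧ ¬q) → ¬¬r)) ∧ r))) = min(0.24, 1) = 0.24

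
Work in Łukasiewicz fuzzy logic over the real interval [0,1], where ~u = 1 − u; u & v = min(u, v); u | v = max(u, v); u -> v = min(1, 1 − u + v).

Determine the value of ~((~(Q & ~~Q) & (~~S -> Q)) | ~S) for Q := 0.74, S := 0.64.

~Q: Łukasiewicz ¬ gives 1 − 0.74 = 0.26
~~Q: Łukasiewicz ¬ gives 1 − 0.26 = 0.74
(Q & ~~Q) = min(0.74, 0.74) = 0.74
~(Q & ~~Q): Łukasiewicz ¬ gives 1 − 0.74 = 0.26
~S: Łukasiewicz ¬ gives 1 − 0.64 = 0.36
~~S: Łukasiewicz ¬ gives 1 − 0.36 = 0.64
(~~S -> Q): min(1, 1 − 0.64 + 0.74) = 1
(~(Q & ~~Q) & (~~S -> Q)) = min(0.26, 1) = 0.26
~S: Łukasiewicz ¬ gives 1 − 0.64 = 0.36
((~(Q & ~~Q) & (~~S -> Q)) | ~S) = max(0.26, 0.36) = 0.36
~((~(Q & ~~Q) & (~~S -> Q)) | ~S): Łukasiewicz ¬ gives 1 − 0.36 = 0.64

0.64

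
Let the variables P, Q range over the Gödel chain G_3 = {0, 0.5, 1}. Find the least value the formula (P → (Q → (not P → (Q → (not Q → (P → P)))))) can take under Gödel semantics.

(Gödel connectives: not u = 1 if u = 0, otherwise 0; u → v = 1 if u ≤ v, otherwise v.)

Every assignment gives 1. For instance at P = 0, Q = 0:
  not P: Gödel ¬ of 0 = 1 (operand is 0)
  not Q: Gödel ¬ of 0 = 1 (operand is 0)
  (P → P): 0 ≤ 0, so result = 1
  (not Q → (P → P)): 1 ≤ 1, so result = 1
  (Q → (not Q → (P → P))): 0 ≤ 1, so result = 1
  (not P → (Q → (not Q → (P → P)))): 1 ≤ 1, so result = 1
  (Q → (not P → (Q → (not Q → (P → P))))): 0 ≤ 1, so result = 1
  (P → (Q → (not P → (Q → (not Q → (P → P)))))): 0 ≤ 1, so result = 1
All 9 assignments give value 1 — the formula is a G_3-tautology.

1.00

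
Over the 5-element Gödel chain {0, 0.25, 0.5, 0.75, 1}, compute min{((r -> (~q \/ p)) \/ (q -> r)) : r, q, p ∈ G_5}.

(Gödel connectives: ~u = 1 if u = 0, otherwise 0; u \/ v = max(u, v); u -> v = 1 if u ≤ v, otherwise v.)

0.25

The minimum is attained at r = 0.25, q = 0.5, p = 0:
  ~q: Gödel ¬ of 0.5 = 0 (operand ≠ 0)
  (~q \/ p) = max(0, 0) = 0
  (r -> (~q \/ p)): 0.25 > 0, so result = 0
  (q -> r): 0.5 > 0.25, so result = 0.25
  ((r -> (~q \/ p)) \/ (q -> r)) = max(0, 0.25) = 0.25
Checking all 125 assignments confirms none give a value below 0.25.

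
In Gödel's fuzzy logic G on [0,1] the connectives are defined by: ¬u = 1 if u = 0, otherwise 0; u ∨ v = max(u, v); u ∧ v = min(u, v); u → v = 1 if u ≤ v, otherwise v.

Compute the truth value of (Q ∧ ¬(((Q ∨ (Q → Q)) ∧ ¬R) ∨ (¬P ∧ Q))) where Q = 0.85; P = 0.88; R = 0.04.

(Q → Q): 0.85 ≤ 0.85, so result = 1
(Q ∨ (Q → Q)) = max(0.85, 1) = 1
¬R: Gödel ¬ of 0.04 = 0 (operand ≠ 0)
((Q ∨ (Q → Q)) ∧ ¬R) = min(1, 0) = 0
¬P: Gödel ¬ of 0.88 = 0 (operand ≠ 0)
(¬P ∧ Q) = min(0, 0.85) = 0
(((Q ∨ (Q → Q)) ∧ ¬R) ∨ (¬P ∧ Q)) = max(0, 0) = 0
¬(((Q ∨ (Q → Q)) ∧ ¬R) ∨ (¬P ∧ Q)): Gödel ¬ of 0 = 1 (operand is 0)
(Q ∧ ¬(((Q ∨ (Q → Q)) ∧ ¬R) ∨ (¬P ∧ Q))) = min(0.85, 1) = 0.85

0.85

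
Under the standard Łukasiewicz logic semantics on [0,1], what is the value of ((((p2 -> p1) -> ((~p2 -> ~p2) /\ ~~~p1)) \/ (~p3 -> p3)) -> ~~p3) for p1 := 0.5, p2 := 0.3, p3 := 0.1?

0.60

(p2 -> p1): min(1, 1 − 0.3 + 0.5) = 1
~p2: Łukasiewicz ¬ gives 1 − 0.3 = 0.7
~p2: Łukasiewicz ¬ gives 1 − 0.3 = 0.7
(~p2 -> ~p2): min(1, 1 − 0.7 + 0.7) = 1
~p1: Łukasiewicz ¬ gives 1 − 0.5 = 0.5
~~p1: Łukasiewicz ¬ gives 1 − 0.5 = 0.5
~~~p1: Łukasiewicz ¬ gives 1 − 0.5 = 0.5
((~p2 -> ~p2) /\ ~~~p1) = min(1, 0.5) = 0.5
((p2 -> p1) -> ((~p2 -> ~p2) /\ ~~~p1)): min(1, 1 − 1 + 0.5) = 0.5
~p3: Łukasiewicz ¬ gives 1 − 0.1 = 0.9
(~p3 -> p3): min(1, 1 − 0.9 + 0.1) = 0.2
(((p2 -> p1) -> ((~p2 -> ~p2) /\ ~~~p1)) \/ (~p3 -> p3)) = max(0.5, 0.2) = 0.5
~p3: Łukasiewicz ¬ gives 1 − 0.1 = 0.9
~~p3: Łukasiewicz ¬ gives 1 − 0.9 = 0.1
((((p2 -> p1) -> ((~p2 -> ~p2) /\ ~~~p1)) \/ (~p3 -> p3)) -> ~~p3): min(1, 1 − 0.5 + 0.1) = 0.6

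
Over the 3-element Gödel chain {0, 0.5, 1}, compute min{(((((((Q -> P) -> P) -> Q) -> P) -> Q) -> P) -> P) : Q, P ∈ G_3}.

The minimum is attained at Q = 0, P = 0.5:
  (Q -> P): 0 ≤ 0.5, so result = 1
  ((Q -> P) -> P): 1 > 0.5, so result = 0.5
  (((Q -> P) -> P) -> Q): 0.5 > 0, so result = 0
  ((((Q -> P) -> P) -> Q) -> P): 0 ≤ 0.5, so result = 1
  (((((Q -> P) -> P) -> Q) -> P) -> Q): 1 > 0, so result = 0
  ((((((Q -> P) -> P) -> Q) -> P) -> Q) -> P): 0 ≤ 0.5, so result = 1
  (((((((Q -> P) -> P) -> Q) -> P) -> Q) -> P) -> P): 1 > 0.5, so result = 0.5
Checking all 9 assignments confirms none give a value below 0.50.

0.50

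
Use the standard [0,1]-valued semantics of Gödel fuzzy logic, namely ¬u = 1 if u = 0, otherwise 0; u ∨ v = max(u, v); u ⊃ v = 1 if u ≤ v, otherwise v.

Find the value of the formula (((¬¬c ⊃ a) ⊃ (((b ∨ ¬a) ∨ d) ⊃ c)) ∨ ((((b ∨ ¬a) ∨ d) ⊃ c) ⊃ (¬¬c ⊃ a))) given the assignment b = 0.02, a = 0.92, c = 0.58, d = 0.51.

¬c: Gödel ¬ of 0.58 = 0 (operand ≠ 0)
¬¬c: Gödel ¬ of 0 = 1 (operand is 0)
(¬¬c ⊃ a): 1 > 0.92, so result = 0.92
¬a: Gödel ¬ of 0.92 = 0 (operand ≠ 0)
(b ∨ ¬a) = max(0.02, 0) = 0.02
((b ∨ ¬a) ∨ d) = max(0.02, 0.51) = 0.51
(((b ∨ ¬a) ∨ d) ⊃ c): 0.51 ≤ 0.58, so result = 1
((¬¬c ⊃ a) ⊃ (((b ∨ ¬a) ∨ d) ⊃ c)): 0.92 ≤ 1, so result = 1
¬a: Gödel ¬ of 0.92 = 0 (operand ≠ 0)
(b ∨ ¬a) = max(0.02, 0) = 0.02
((b ∨ ¬a) ∨ d) = max(0.02, 0.51) = 0.51
(((b ∨ ¬a) ∨ d) ⊃ c): 0.51 ≤ 0.58, so result = 1
¬c: Gödel ¬ of 0.58 = 0 (operand ≠ 0)
¬¬c: Gödel ¬ of 0 = 1 (operand is 0)
(¬¬c ⊃ a): 1 > 0.92, so result = 0.92
((((b ∨ ¬a) ∨ d) ⊃ c) ⊃ (¬¬c ⊃ a)): 1 > 0.92, so result = 0.92
(((¬¬c ⊃ a) ⊃ (((b ∨ ¬a) ∨ d) ⊃ c)) ∨ ((((b ∨ ¬a) ∨ d) ⊃ c) ⊃ (¬¬c ⊃ a))) = max(1, 0.92) = 1

1.00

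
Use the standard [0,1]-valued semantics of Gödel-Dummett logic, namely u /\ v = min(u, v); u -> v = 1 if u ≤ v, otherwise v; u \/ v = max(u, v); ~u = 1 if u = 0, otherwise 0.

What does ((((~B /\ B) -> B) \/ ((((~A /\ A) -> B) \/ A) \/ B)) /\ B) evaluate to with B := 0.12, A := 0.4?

0.12

~B: Gödel ¬ of 0.12 = 0 (operand ≠ 0)
(~B /\ B) = min(0, 0.12) = 0
((~B /\ B) -> B): 0 ≤ 0.12, so result = 1
~A: Gödel ¬ of 0.4 = 0 (operand ≠ 0)
(~A /\ A) = min(0, 0.4) = 0
((~A /\ A) -> B): 0 ≤ 0.12, so result = 1
(((~A /\ A) -> B) \/ A) = max(1, 0.4) = 1
((((~A /\ A) -> B) \/ A) \/ B) = max(1, 0.12) = 1
(((~B /\ B) -> B) \/ ((((~A /\ A) -> B) \/ A) \/ B)) = max(1, 1) = 1
((((~B /\ B) -> B) \/ ((((~A /\ A) -> B) \/ A) \/ B)) /\ B) = min(1, 0.12) = 0.12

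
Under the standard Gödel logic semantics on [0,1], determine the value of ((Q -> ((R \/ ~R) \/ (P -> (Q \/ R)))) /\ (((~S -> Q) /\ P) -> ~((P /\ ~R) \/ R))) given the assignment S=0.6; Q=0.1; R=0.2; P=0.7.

0.00

~R: Gödel ¬ of 0.2 = 0 (operand ≠ 0)
(R \/ ~R) = max(0.2, 0) = 0.2
(Q \/ R) = max(0.1, 0.2) = 0.2
(P -> (Q \/ R)): 0.7 > 0.2, so result = 0.2
((R \/ ~R) \/ (P -> (Q \/ R))) = max(0.2, 0.2) = 0.2
(Q -> ((R \/ ~R) \/ (P -> (Q \/ R)))): 0.1 ≤ 0.2, so result = 1
~S: Gödel ¬ of 0.6 = 0 (operand ≠ 0)
(~S -> Q): 0 ≤ 0.1, so result = 1
((~S -> Q) /\ P) = min(1, 0.7) = 0.7
~R: Gödel ¬ of 0.2 = 0 (operand ≠ 0)
(P /\ ~R) = min(0.7, 0) = 0
((P /\ ~R) \/ R) = max(0, 0.2) = 0.2
~((P /\ ~R) \/ R): Gödel ¬ of 0.2 = 0 (operand ≠ 0)
(((~S -> Q) /\ P) -> ~((P /\ ~R) \/ R)): 0.7 > 0, so result = 0
((Q -> ((R \/ ~R) \/ (P -> (Q \/ R)))) /\ (((~S -> Q) /\ P) -> ~((P /\ ~R) \/ R))) = min(1, 0) = 0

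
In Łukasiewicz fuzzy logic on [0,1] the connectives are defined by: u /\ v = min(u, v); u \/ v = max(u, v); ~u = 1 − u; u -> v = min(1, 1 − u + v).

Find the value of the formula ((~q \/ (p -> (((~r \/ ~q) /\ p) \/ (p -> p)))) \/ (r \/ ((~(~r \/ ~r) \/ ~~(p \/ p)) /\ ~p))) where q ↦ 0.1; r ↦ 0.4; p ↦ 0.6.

1.00

~q: Łukasiewicz ¬ gives 1 − 0.1 = 0.9
~r: Łukasiewicz ¬ gives 1 − 0.4 = 0.6
~q: Łukasiewicz ¬ gives 1 − 0.1 = 0.9
(~r \/ ~q) = max(0.6, 0.9) = 0.9
((~r \/ ~q) /\ p) = min(0.9, 0.6) = 0.6
(p -> p): min(1, 1 − 0.6 + 0.6) = 1
(((~r \/ ~q) /\ p) \/ (p -> p)) = max(0.6, 1) = 1
(p -> (((~r \/ ~q) /\ p) \/ (p -> p))): min(1, 1 − 0.6 + 1) = 1
(~q \/ (p -> (((~r \/ ~q) /\ p) \/ (p -> p)))) = max(0.9, 1) = 1
~r: Łukasiewicz ¬ gives 1 − 0.4 = 0.6
~r: Łukasiewicz ¬ gives 1 − 0.4 = 0.6
(~r \/ ~r) = max(0.6, 0.6) = 0.6
~(~r \/ ~r): Łukasiewicz ¬ gives 1 − 0.6 = 0.4
(p \/ p) = max(0.6, 0.6) = 0.6
~(p \/ p): Łukasiewicz ¬ gives 1 − 0.6 = 0.4
~~(p \/ p): Łukasiewicz ¬ gives 1 − 0.4 = 0.6
(~(~r \/ ~r) \/ ~~(p \/ p)) = max(0.4, 0.6) = 0.6
~p: Łukasiewicz ¬ gives 1 − 0.6 = 0.4
((~(~r \/ ~r) \/ ~~(p \/ p)) /\ ~p) = min(0.6, 0.4) = 0.4
(r \/ ((~(~r \/ ~r) \/ ~~(p \/ p)) /\ ~p)) = max(0.4, 0.4) = 0.4
((~q \/ (p -> (((~r \/ ~q) /\ p) \/ (p -> p)))) \/ (r \/ ((~(~r \/ ~r) \/ ~~(p \/ p)) /\ ~p))) = max(1, 0.4) = 1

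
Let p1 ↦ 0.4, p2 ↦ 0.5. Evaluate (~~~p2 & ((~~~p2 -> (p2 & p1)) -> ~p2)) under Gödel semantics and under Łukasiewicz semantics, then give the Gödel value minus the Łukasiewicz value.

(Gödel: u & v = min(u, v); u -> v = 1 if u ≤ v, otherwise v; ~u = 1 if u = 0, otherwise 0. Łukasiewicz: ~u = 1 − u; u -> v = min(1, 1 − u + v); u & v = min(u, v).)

Gödel evaluation:
  ~p2: Gödel ¬ of 0.5 = 0 (operand ≠ 0)
  ~~p2: Gödel ¬ of 0 = 1 (operand is 0)
  ~~~p2: Gödel ¬ of 1 = 0 (operand ≠ 0)
  ~p2: Gödel ¬ of 0.5 = 0 (operand ≠ 0)
  ~~p2: Gödel ¬ of 0 = 1 (operand is 0)
  ~~~p2: Gödel ¬ of 1 = 0 (operand ≠ 0)
  (p2 & p1) = min(0.5, 0.4) = 0.4
  (~~~p2 -> (p2 & p1)): 0 ≤ 0.4, so result = 1
  ~p2: Gödel ¬ of 0.5 = 0 (operand ≠ 0)
  ((~~~p2 -> (p2 & p1)) -> ~p2): 1 > 0, so result = 0
  (~~~p2 & ((~~~p2 -> (p2 & p1)) -> ~p2)) = min(0, 0) = 0
  Gödel value = 0
Łukasiewicz evaluation:
  ~p2: Łukasiewicz ¬ gives 1 − 0.5 = 0.5
  ~~p2: Łukasiewicz ¬ gives 1 − 0.5 = 0.5
  ~~~p2: Łukasiewicz ¬ gives 1 − 0.5 = 0.5
  ~p2: Łukasiewicz ¬ gives 1 − 0.5 = 0.5
  ~~p2: Łukasiewicz ¬ gives 1 − 0.5 = 0.5
  ~~~p2: Łukasiewicz ¬ gives 1 − 0.5 = 0.5
  (p2 & p1) = min(0.5, 0.4) = 0.4
  (~~~p2 -> (p2 & p1)): min(1, 1 − 0.5 + 0.4) = 0.9
  ~p2: Łukasiewicz ¬ gives 1 − 0.5 = 0.5
  ((~~~p2 -> (p2 & p1)) -> ~p2): min(1, 1 − 0.9 + 0.5) = 0.6
  (~~~p2 & ((~~~p2 -> (p2 & p1)) -> ~p2)) = min(0.5, 0.6) = 0.5
  Łukasiewicz value = 0.5
Difference: 0 − 0.5 = -0.50

-0.50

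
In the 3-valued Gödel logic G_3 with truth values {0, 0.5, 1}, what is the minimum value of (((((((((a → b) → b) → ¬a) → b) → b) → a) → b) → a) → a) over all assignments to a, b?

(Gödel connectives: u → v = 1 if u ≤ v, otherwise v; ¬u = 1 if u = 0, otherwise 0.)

0.50

The minimum is attained at a = 0.5, b = 0:
  (a → b): 0.5 > 0, so result = 0
  ((a → b) → b): 0 ≤ 0, so result = 1
  ¬a: Gödel ¬ of 0.5 = 0 (operand ≠ 0)
  (((a → b) → b) → ¬a): 1 > 0, so result = 0
  ((((a → b) → b) → ¬a) → b): 0 ≤ 0, so result = 1
  (((((a → b) → b) → ¬a) → b) → b): 1 > 0, so result = 0
  ((((((a → b) → b) → ¬a) → b) → b) → a): 0 ≤ 0.5, so result = 1
  (((((((a → b) → b) → ¬a) → b) → b) → a) → b): 1 > 0, so result = 0
  ((((((((a → b) → b) → ¬a) → b) → b) → a) → b) → a): 0 ≤ 0.5, so result = 1
  (((((((((a → b) → b) → ¬a) → b) → b) → a) → b) → a) → a): 1 > 0.5, so result = 0.5
Checking all 9 assignments confirms none give a value below 0.50.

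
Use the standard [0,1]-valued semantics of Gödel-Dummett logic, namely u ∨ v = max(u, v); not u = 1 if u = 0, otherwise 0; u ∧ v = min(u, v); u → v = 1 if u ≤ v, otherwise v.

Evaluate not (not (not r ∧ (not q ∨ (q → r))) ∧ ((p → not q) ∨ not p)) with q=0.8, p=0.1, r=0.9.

not r: Gödel ¬ of 0.9 = 0 (operand ≠ 0)
not q: Gödel ¬ of 0.8 = 0 (operand ≠ 0)
(q → r): 0.8 ≤ 0.9, so result = 1
(not q ∨ (q → r)) = max(0, 1) = 1
(not r ∧ (not q ∨ (q → r))) = min(0, 1) = 0
not (not r ∧ (not q ∨ (q → r))): Gödel ¬ of 0 = 1 (operand is 0)
not q: Gödel ¬ of 0.8 = 0 (operand ≠ 0)
(p → not q): 0.1 > 0, so result = 0
not p: Gödel ¬ of 0.1 = 0 (operand ≠ 0)
((p → not q) ∨ not p) = max(0, 0) = 0
(not (not r ∧ (not q ∨ (q → r))) ∧ ((p → not q) ∨ not p)) = min(1, 0) = 0
not (not (not r ∧ (not q ∨ (q → r))) ∧ ((p → not q) ∨ not p)): Gödel ¬ of 0 = 1 (operand is 0)

1.00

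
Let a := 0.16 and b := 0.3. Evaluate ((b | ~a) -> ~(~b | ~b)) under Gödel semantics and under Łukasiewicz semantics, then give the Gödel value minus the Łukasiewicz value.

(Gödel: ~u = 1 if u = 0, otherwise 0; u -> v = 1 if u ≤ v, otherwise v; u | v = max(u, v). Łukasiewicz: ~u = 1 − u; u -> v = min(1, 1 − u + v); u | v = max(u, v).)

Gödel evaluation:
  ~a: Gödel ¬ of 0.16 = 0 (operand ≠ 0)
  (b | ~a) = max(0.3, 0) = 0.3
  ~b: Gödel ¬ of 0.3 = 0 (operand ≠ 0)
  ~b: Gödel ¬ of 0.3 = 0 (operand ≠ 0)
  (~b | ~b) = max(0, 0) = 0
  ~(~b | ~b): Gödel ¬ of 0 = 1 (operand is 0)
  ((b | ~a) -> ~(~b | ~b)): 0.3 ≤ 1, so result = 1
  Gödel value = 1
Łukasiewicz evaluation:
  ~a: Łukasiewicz ¬ gives 1 − 0.16 = 0.84
  (b | ~a) = max(0.3, 0.84) = 0.84
  ~b: Łukasiewicz ¬ gives 1 − 0.3 = 0.7
  ~b: Łukasiewicz ¬ gives 1 − 0.3 = 0.7
  (~b | ~b) = max(0.7, 0.7) = 0.7
  ~(~b | ~b): Łukasiewicz ¬ gives 1 − 0.7 = 0.3
  ((b | ~a) -> ~(~b | ~b)): min(1, 1 − 0.84 + 0.3) = 0.46
  Łukasiewicz value = 0.46
Difference: 1 − 0.46 = 0.54

0.54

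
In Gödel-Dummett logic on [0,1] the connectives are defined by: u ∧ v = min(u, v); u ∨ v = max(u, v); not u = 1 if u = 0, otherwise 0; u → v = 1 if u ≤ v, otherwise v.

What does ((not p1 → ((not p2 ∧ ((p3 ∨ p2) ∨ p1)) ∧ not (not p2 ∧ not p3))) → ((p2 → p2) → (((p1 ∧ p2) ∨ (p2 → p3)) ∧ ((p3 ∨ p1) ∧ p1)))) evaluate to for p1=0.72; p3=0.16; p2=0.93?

0.72

not p1: Gödel ¬ of 0.72 = 0 (operand ≠ 0)
not p2: Gödel ¬ of 0.93 = 0 (operand ≠ 0)
(p3 ∨ p2) = max(0.16, 0.93) = 0.93
((p3 ∨ p2) ∨ p1) = max(0.93, 0.72) = 0.93
(not p2 ∧ ((p3 ∨ p2) ∨ p1)) = min(0, 0.93) = 0
not p2: Gödel ¬ of 0.93 = 0 (operand ≠ 0)
not p3: Gödel ¬ of 0.16 = 0 (operand ≠ 0)
(not p2 ∧ not p3) = min(0, 0) = 0
not (not p2 ∧ not p3): Gödel ¬ of 0 = 1 (operand is 0)
((not p2 ∧ ((p3 ∨ p2) ∨ p1)) ∧ not (not p2 ∧ not p3)) = min(0, 1) = 0
(not p1 → ((not p2 ∧ ((p3 ∨ p2) ∨ p1)) ∧ not (not p2 ∧ not p3))): 0 ≤ 0, so result = 1
(p2 → p2): 0.93 ≤ 0.93, so result = 1
(p1 ∧ p2) = min(0.72, 0.93) = 0.72
(p2 → p3): 0.93 > 0.16, so result = 0.16
((p1 ∧ p2) ∨ (p2 → p3)) = max(0.72, 0.16) = 0.72
(p3 ∨ p1) = max(0.16, 0.72) = 0.72
((p3 ∨ p1) ∧ p1) = min(0.72, 0.72) = 0.72
(((p1 ∧ p2) ∨ (p2 → p3)) ∧ ((p3 ∨ p1) ∧ p1)) = min(0.72, 0.72) = 0.72
((p2 → p2) → (((p1 ∧ p2) ∨ (p2 → p3)) ∧ ((p3 ∨ p1) ∧ p1))): 1 > 0.72, so result = 0.72
((not p1 → ((not p2 ∧ ((p3 ∨ p2) ∨ p1)) ∧ not (not p2 ∧ not p3))) → ((p2 → p2) → (((p1 ∧ p2) ∨ (p2 → p3)) ∧ ((p3 ∨ p1) ∧ p1)))): 1 > 0.72, so result = 0.72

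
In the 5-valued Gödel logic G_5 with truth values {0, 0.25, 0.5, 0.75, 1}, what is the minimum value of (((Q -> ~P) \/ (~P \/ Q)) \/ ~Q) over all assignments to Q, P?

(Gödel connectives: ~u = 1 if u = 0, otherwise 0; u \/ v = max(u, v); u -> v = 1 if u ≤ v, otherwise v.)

The minimum is attained at Q = 0.25, P = 0.25:
  ~P: Gödel ¬ of 0.25 = 0 (operand ≠ 0)
  (Q -> ~P): 0.25 > 0, so result = 0
  ~P: Gödel ¬ of 0.25 = 0 (operand ≠ 0)
  (~P \/ Q) = max(0, 0.25) = 0.25
  ((Q -> ~P) \/ (~P \/ Q)) = max(0, 0.25) = 0.25
  ~Q: Gödel ¬ of 0.25 = 0 (operand ≠ 0)
  (((Q -> ~P) \/ (~P \/ Q)) \/ ~Q) = max(0.25, 0) = 0.25
Checking all 25 assignments confirms none give a value below 0.25.

0.25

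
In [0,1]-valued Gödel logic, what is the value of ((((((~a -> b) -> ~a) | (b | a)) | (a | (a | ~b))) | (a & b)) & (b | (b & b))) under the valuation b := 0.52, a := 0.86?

0.52

~a: Gödel ¬ of 0.86 = 0 (operand ≠ 0)
(~a -> b): 0 ≤ 0.52, so result = 1
~a: Gödel ¬ of 0.86 = 0 (operand ≠ 0)
((~a -> b) -> ~a): 1 > 0, so result = 0
(b | a) = max(0.52, 0.86) = 0.86
(((~a -> b) -> ~a) | (b | a)) = max(0, 0.86) = 0.86
~b: Gödel ¬ of 0.52 = 0 (operand ≠ 0)
(a | ~b) = max(0.86, 0) = 0.86
(a | (a | ~b)) = max(0.86, 0.86) = 0.86
((((~a -> b) -> ~a) | (b | a)) | (a | (a | ~b))) = max(0.86, 0.86) = 0.86
(a & b) = min(0.86, 0.52) = 0.52
(((((~a -> b) -> ~a) | (b | a)) | (a | (a | ~b))) | (a & b)) = max(0.86, 0.52) = 0.86
(b & b) = min(0.52, 0.52) = 0.52
(b | (b & b)) = max(0.52, 0.52) = 0.52
((((((~a -> b) -> ~a) | (b | a)) | (a | (a | ~b))) | (a & b)) & (b | (b & b))) = min(0.86, 0.52) = 0.52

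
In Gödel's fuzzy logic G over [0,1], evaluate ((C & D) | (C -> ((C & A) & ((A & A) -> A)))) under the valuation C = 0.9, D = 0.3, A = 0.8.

0.80

(C & D) = min(0.9, 0.3) = 0.3
(C & A) = min(0.9, 0.8) = 0.8
(A & A) = min(0.8, 0.8) = 0.8
((A & A) -> A): 0.8 ≤ 0.8, so result = 1
((C & A) & ((A & A) -> A)) = min(0.8, 1) = 0.8
(C -> ((C & A) & ((A & A) -> A))): 0.9 > 0.8, so result = 0.8
((C & D) | (C -> ((C & A) & ((A & A) -> A)))) = max(0.3, 0.8) = 0.8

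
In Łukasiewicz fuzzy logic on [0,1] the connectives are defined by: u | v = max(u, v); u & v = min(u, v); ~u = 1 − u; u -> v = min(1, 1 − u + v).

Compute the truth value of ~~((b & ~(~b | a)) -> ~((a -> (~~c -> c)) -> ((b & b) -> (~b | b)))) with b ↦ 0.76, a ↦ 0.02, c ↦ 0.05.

~b: Łukasiewicz ¬ gives 1 − 0.76 = 0.24
(~b | a) = max(0.24, 0.02) = 0.24
~(~b | a): Łukasiewicz ¬ gives 1 − 0.24 = 0.76
(b & ~(~b | a)) = min(0.76, 0.76) = 0.76
~c: Łukasiewicz ¬ gives 1 − 0.05 = 0.95
~~c: Łukasiewicz ¬ gives 1 − 0.95 = 0.05
(~~c -> c): min(1, 1 − 0.05 + 0.05) = 1
(a -> (~~c -> c)): min(1, 1 − 0.02 + 1) = 1
(b & b) = min(0.76, 0.76) = 0.76
~b: Łukasiewicz ¬ gives 1 − 0.76 = 0.24
(~b | b) = max(0.24, 0.76) = 0.76
((b & b) -> (~b | b)): min(1, 1 − 0.76 + 0.76) = 1
((a -> (~~c -> c)) -> ((b & b) -> (~b | b))): min(1, 1 − 1 + 1) = 1
~((a -> (~~c -> c)) -> ((b & b) -> (~b | b))): Łukasiewicz ¬ gives 1 − 1 = 0
((b & ~(~b | a)) -> ~((a -> (~~c -> c)) -> ((b & b) -> (~b | b)))): min(1, 1 − 0.76 + 0) = 0.24
~((b & ~(~b | a)) -> ~((a -> (~~c -> c)) -> ((b & b) -> (~b | b)))): Łukasiewicz ¬ gives 1 − 0.24 = 0.76
~~((b & ~(~b | a)) -> ~((a -> (~~c -> c)) -> ((b & b) -> (~b | b)))): Łukasiewicz ¬ gives 1 − 0.76 = 0.24

0.24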